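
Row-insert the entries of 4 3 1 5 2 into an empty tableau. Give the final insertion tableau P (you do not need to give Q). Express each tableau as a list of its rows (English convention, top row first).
P = [[1, 2], [3, 5], [4]]

Insert 4: appended to row 1. P = [[4]].
Insert 3: 3 bumps 4 from row 1; 4 starts row 2. P = [[3], [4]].
Insert 1: 1 bumps 3 from row 1; 3 bumps 4 from row 2; 4 starts row 3. P = [[1], [3], [4]].
Insert 5: appended to row 1. P = [[1, 5], [3], [4]].
Insert 2: 2 bumps 5 from row 1; 5 appends to row 2. P = [[1, 2], [3, 5], [4]].

So P = [[1, 2], [3, 5], [4]].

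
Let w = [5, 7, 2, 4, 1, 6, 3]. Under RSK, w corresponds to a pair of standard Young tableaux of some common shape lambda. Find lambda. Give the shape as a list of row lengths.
Row-insert each entry into an empty tableau.

After inserting 5: P = [[5]].
After inserting 7: P = [[5, 7]].
After inserting 2: P = [[2, 7], [5]].
After inserting 4: P = [[2, 4], [5, 7]].
After inserting 1: P = [[1, 4], [2, 7], [5]].
After inserting 6: P = [[1, 4, 6], [2, 7], [5]].
After inserting 3: P = [[1, 3, 6], [2, 4], [5, 7]].

The final insertion tableau P = [[1, 3, 6], [2, 4], [5, 7]] has shape [3, 2, 2].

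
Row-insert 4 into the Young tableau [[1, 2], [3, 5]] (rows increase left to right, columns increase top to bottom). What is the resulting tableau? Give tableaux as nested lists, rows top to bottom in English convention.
[[1, 2, 4], [3, 5]]

4 is larger than every entry of row 1, so it is appended to row 1. The new tableau is [[1, 2, 4], [3, 5]].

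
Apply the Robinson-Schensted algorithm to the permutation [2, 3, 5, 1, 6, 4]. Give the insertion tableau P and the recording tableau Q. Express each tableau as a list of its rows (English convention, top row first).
P = [[1, 3, 4, 6], [2, 5]], Q = [[1, 2, 3, 5], [4, 6]]

Insert each entry of the permutation into P by Schensted row insertion, recording in Q the position of each new cell.

Insert 2: appended to row 1. P = [[2]].
Insert 3: appended to row 1. P = [[2, 3]].
Insert 5: appended to row 1. P = [[2, 3, 5]].
Insert 1: 1 bumps 2 from row 1; 2 starts row 2. P = [[1, 3, 5], [2]].
Insert 6: appended to row 1. P = [[1, 3, 5, 6], [2]].
Insert 4: 4 bumps 5 from row 1; 5 appends to row 2. P = [[1, 3, 4, 6], [2, 5]].

So P = [[1, 3, 4, 6], [2, 5]], Q = [[1, 2, 3, 5], [4, 6]].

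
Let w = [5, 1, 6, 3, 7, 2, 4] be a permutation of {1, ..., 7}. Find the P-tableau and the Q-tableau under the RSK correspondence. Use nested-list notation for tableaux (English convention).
Insert each entry of the permutation into P by Schensted row insertion, recording in Q the position of each new cell.

After inserting 5: P = [[5]].
After inserting 1: P = [[1], [5]].
After inserting 6: P = [[1, 6], [5]].
After inserting 3: P = [[1, 3], [5, 6]].
After inserting 7: P = [[1, 3, 7], [5, 6]].
After inserting 2: P = [[1, 2, 7], [3, 6], [5]].
After inserting 4: P = [[1, 2, 4], [3, 6, 7], [5]].

So P = [[1, 2, 4], [3, 6, 7], [5]], Q = [[1, 3, 5], [2, 4, 7], [6]].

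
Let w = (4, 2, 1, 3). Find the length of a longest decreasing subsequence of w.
3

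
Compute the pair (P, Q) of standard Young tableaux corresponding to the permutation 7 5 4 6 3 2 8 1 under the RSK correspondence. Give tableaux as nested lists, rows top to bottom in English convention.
P = [[1, 6, 8], [2], [3], [4], [5], [7]], Q = [[1, 4, 7], [2], [3], [5], [6], [8]]

Insert each entry of the permutation into P by Schensted row insertion, recording in Q the position of each new cell.

Insert 7: appended to row 1. P = [[7]].
Insert 5: 5 bumps 7 from row 1; 7 starts row 2. P = [[5], [7]].
Insert 4: 4 bumps 5 from row 1; 5 bumps 7 from row 2; 7 starts row 3. P = [[4], [5], [7]].
Insert 6: appended to row 1. P = [[4, 6], [5], [7]].
Insert 3: 3 bumps 4 from row 1; 4 bumps 5 from row 2; 5 bumps 7 from row 3; 7 starts row 4. P = [[3, 6], [4], [5], [7]].
Insert 2: 2 bumps 3 from row 1; 3 bumps 4 from row 2; 4 bumps 5 from row 3; 5 bumps 7 from row 4; 7 starts row 5. P = [[2, 6], [3], [4], [5], [7]].
Insert 8: appended to row 1. P = [[2, 6, 8], [3], [4], [5], [7]].
Insert 1: 1 bumps 2 from row 1; 2 bumps 3 from row 2; 3 bumps 4 from row 3; 4 bumps 5 from row 4; 5 bumps 7 from row 5; 7 starts row 6. P = [[1, 6, 8], [2], [3], [4], [5], [7]].

So P = [[1, 6, 8], [2], [3], [4], [5], [7]], Q = [[1, 4, 7], [2], [3], [5], [6], [8]].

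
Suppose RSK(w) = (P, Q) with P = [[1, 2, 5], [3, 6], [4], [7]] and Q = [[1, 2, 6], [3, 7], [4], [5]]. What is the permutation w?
1 7 4 3 2 6 5

Reverse the RSK construction: for i from n down to 1, find the cell of Q containing i, remove the entry at that cell from P, and reverse-bump it up through P; the value ejected from row 1 is w(i).

Step i=7: Q has 7 at row 2, column 2; remove 6 from row 2 of P and reverse-bump: 6 enters row 1 and ejects 5. So w(7) = 5. P is now [[1, 2, 6], [3], [4], [7]].
Step i=6: Q has 6 at row 1, column 3; remove that cell from P, ejecting 6. So w(6) = 6. P is now [[1, 2], [3], [4], [7]].
Step i=5: Q has 5 at row 4, column 1; remove 7 from row 4 of P and reverse-bump: 7 enters row 3 and ejects 4; 4 enters row 2 and ejects 3; 3 enters row 1 and ejects 2. So w(5) = 2. P is now [[1, 3], [4], [7]].
Step i=4: Q has 4 at row 3, column 1; remove 7 from row 3 of P and reverse-bump: 7 enters row 2 and ejects 4; 4 enters row 1 and ejects 3. So w(4) = 3. P is now [[1, 4], [7]].
Step i=3: Q has 3 at row 2, column 1; remove 7 from row 2 of P and reverse-bump: 7 enters row 1 and ejects 4. So w(3) = 4. P is now [[1, 7]].
Step i=2: Q has 2 at row 1, column 2; remove that cell from P, ejecting 7. So w(2) = 7. P is now [[1]].
Step i=1: Q has 1 at row 1, column 1; remove that cell from P, ejecting 1. So w(1) = 1. P is now [].

So w = 1 7 4 3 2 6 5.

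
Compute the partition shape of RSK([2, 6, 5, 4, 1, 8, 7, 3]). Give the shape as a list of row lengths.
Row-insert each entry into an empty tableau.

After inserting 2: P = [[2]].
After inserting 6: P = [[2, 6]].
After inserting 5: P = [[2, 5], [6]].
After inserting 4: P = [[2, 4], [5], [6]].
After inserting 1: P = [[1, 4], [2], [5], [6]].
After inserting 8: P = [[1, 4, 8], [2], [5], [6]].
After inserting 7: P = [[1, 4, 7], [2, 8], [5], [6]].
After inserting 3: P = [[1, 3, 7], [2, 4], [5, 8], [6]].

The final insertion tableau P = [[1, 3, 7], [2, 4], [5, 8], [6]] has shape [3, 2, 2, 1].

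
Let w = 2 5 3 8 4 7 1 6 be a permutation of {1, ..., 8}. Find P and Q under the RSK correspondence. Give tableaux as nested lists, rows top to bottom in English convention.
P = [[1, 3, 4, 6], [2, 7], [5, 8]], Q = [[1, 2, 4, 6], [3, 5], [7, 8]]

Insert each entry of the permutation into P by Schensted row insertion, recording in Q the position of each new cell.

Insert 2: appended to row 1. P = [[2]], Q = [[1]].
Insert 5: appended to row 1. P = [[2, 5]], Q = [[1, 2]].
Insert 3: 3 bumps 5 from row 1; 5 starts row 2. P = [[2, 3], [5]], Q = [[1, 2], [3]].
Insert 8: appended to row 1. P = [[2, 3, 8], [5]], Q = [[1, 2, 4], [3]].
Insert 4: 4 bumps 8 from row 1; 8 appends to row 2. P = [[2, 3, 4], [5, 8]], Q = [[1, 2, 4], [3, 5]].
Insert 7: appended to row 1. P = [[2, 3, 4, 7], [5, 8]], Q = [[1, 2, 4, 6], [3, 5]].
Insert 1: 1 bumps 2 from row 1; 2 bumps 5 from row 2; 5 starts row 3. P = [[1, 3, 4, 7], [2, 8], [5]], Q = [[1, 2, 4, 6], [3, 5], [7]].
Insert 6: 6 bumps 7 from row 1; 7 bumps 8 from row 2; 8 appends to row 3. P = [[1, 3, 4, 6], [2, 7], [5, 8]], Q = [[1, 2, 4, 6], [3, 5], [7, 8]].

So P = [[1, 3, 4, 6], [2, 7], [5, 8]], Q = [[1, 2, 4, 6], [3, 5], [7, 8]].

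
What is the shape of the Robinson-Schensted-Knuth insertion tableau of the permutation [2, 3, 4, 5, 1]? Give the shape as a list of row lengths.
Row-insert each entry into an empty tableau.

After inserting 2: P = [[2]].
After inserting 3: P = [[2, 3]].
After inserting 4: P = [[2, 3, 4]].
After inserting 5: P = [[2, 3, 4, 5]].
After inserting 1: P = [[1, 3, 4, 5], [2]].

The final insertion tableau P = [[1, 3, 4, 5], [2]] has shape [4, 1].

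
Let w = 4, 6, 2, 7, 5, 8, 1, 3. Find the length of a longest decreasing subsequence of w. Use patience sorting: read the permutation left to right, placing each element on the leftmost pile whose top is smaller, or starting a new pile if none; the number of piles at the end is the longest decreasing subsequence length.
4: new pile. tops = [4]
6: onto pile 1 (replacing 4). tops = [6]
2: new pile. tops = [6, 2]
7: onto pile 1 (replacing 6). tops = [7, 2]
5: onto pile 2 (replacing 2). tops = [7, 5]
8: onto pile 1 (replacing 7). tops = [8, 5]
1: new pile. tops = [8, 5, 1]
3: onto pile 3 (replacing 1). tops = [8, 5, 3]

3 piles, so the longest decreasing subsequence has length 3.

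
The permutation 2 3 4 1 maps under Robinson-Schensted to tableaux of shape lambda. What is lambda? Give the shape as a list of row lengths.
[3, 1]

RSK row insertion gives P = [[1, 3, 4], [2]], which has shape [3, 1].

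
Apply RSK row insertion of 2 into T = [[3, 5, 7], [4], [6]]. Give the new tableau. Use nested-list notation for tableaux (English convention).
[[2, 5, 7], [3], [4], [6]]

In row 1, 2 replaces 3 (the leftmost entry greater than 2); 3 is bumped to row 2. In row 2, 3 replaces 4 (the leftmost entry greater than 3); 4 is bumped to row 3. In row 3, 4 replaces 6 (the leftmost entry greater than 4); 6 is bumped to row 4. 6 starts a new row 4. The new tableau is [[2, 5, 7], [3], [4], [6]].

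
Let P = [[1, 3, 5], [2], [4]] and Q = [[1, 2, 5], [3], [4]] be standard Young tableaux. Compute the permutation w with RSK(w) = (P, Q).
Reverse RSK: for i = n, n-1, ..., 1, locate i in Q, remove the corresponding corner cell from P, and reverse-bump its entry up through P; the value ejected from row 1 is w(i).

So w = 2 4 3 1 5.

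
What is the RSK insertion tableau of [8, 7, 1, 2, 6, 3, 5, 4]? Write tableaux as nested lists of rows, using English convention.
Insert 8: appended to row 1. P = [[8]].
Insert 7: 7 bumps 8 from row 1; 8 starts row 2. P = [[7], [8]].
Insert 1: 1 bumps 7 from row 1; 7 bumps 8 from row 2; 8 starts row 3. P = [[1], [7], [8]].
Insert 2: appended to row 1. P = [[1, 2], [7], [8]].
Insert 6: appended to row 1. P = [[1, 2, 6], [7], [8]].
Insert 3: 3 bumps 6 from row 1; 6 bumps 7 from row 2; 7 bumps 8 from row 3; 8 starts row 4. P = [[1, 2, 3], [6], [7], [8]].
Insert 5: appended to row 1. P = [[1, 2, 3, 5], [6], [7], [8]].
Insert 4: 4 bumps 5 from row 1; 5 bumps 6 from row 2; 6 bumps 7 from row 3; 7 bumps 8 from row 4; 8 starts row 5. P = [[1, 2, 3, 4], [5], [6], [7], [8]].

So P = [[1, 2, 3, 4], [5], [6], [7], [8]].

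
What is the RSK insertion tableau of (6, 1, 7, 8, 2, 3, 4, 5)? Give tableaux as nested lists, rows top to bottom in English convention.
P = [[1, 2, 3, 4, 5], [6, 7, 8]]

Insert 6: appended to row 1. P = [[6]].
Insert 1: 1 bumps 6 from row 1; 6 starts row 2. P = [[1], [6]].
Insert 7: appended to row 1. P = [[1, 7], [6]].
Insert 8: appended to row 1. P = [[1, 7, 8], [6]].
Insert 2: 2 bumps 7 from row 1; 7 appends to row 2. P = [[1, 2, 8], [6, 7]].
Insert 3: 3 bumps 8 from row 1; 8 appends to row 2. P = [[1, 2, 3], [6, 7, 8]].
Insert 4: appended to row 1. P = [[1, 2, 3, 4], [6, 7, 8]].
Insert 5: appended to row 1. P = [[1, 2, 3, 4, 5], [6, 7, 8]].

So P = [[1, 2, 3, 4, 5], [6, 7, 8]].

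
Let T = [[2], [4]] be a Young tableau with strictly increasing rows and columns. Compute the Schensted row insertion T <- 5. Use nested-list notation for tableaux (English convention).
[[2, 5], [4]]

5 is larger than every entry of row 1, so it is appended to row 1. The new tableau is [[2, 5], [4]].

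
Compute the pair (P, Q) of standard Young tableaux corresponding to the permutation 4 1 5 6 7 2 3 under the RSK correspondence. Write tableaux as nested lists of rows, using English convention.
P = [[1, 2, 3, 7], [4, 5, 6]], Q = [[1, 3, 4, 5], [2, 6, 7]]

Insert each entry of the permutation into P by Schensted row insertion, recording in Q the position of each new cell.

Insert 4: appended to row 1. P = [[4]].
Insert 1: 1 bumps 4 from row 1; 4 starts row 2. P = [[1], [4]].
Insert 5: appended to row 1. P = [[1, 5], [4]].
Insert 6: appended to row 1. P = [[1, 5, 6], [4]].
Insert 7: appended to row 1. P = [[1, 5, 6, 7], [4]].
Insert 2: 2 bumps 5 from row 1; 5 appends to row 2. P = [[1, 2, 6, 7], [4, 5]].
Insert 3: 3 bumps 6 from row 1; 6 appends to row 2. P = [[1, 2, 3, 7], [4, 5, 6]].

So P = [[1, 2, 3, 7], [4, 5, 6]], Q = [[1, 3, 4, 5], [2, 6, 7]].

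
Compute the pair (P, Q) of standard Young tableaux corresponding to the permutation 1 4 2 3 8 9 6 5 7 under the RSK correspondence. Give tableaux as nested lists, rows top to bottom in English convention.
Insert each entry of the permutation into P by Schensted row insertion, recording in Q the position of each new cell.

Insert 1: appended to row 1. P = [[1]].
Insert 4: appended to row 1. P = [[1, 4]].
Insert 2: 2 bumps 4 from row 1; 4 starts row 2. P = [[1, 2], [4]].
Insert 3: appended to row 1. P = [[1, 2, 3], [4]].
Insert 8: appended to row 1. P = [[1, 2, 3, 8], [4]].
Insert 9: appended to row 1. P = [[1, 2, 3, 8, 9], [4]].
Insert 6: 6 bumps 8 from row 1; 8 appends to row 2. P = [[1, 2, 3, 6, 9], [4, 8]].
Insert 5: 5 bumps 6 from row 1; 6 bumps 8 from row 2; 8 starts row 3. P = [[1, 2, 3, 5, 9], [4, 6], [8]].
Insert 7: 7 bumps 9 from row 1; 9 appends to row 2. P = [[1, 2, 3, 5, 7], [4, 6, 9], [8]].

So P = [[1, 2, 3, 5, 7], [4, 6, 9], [8]], Q = [[1, 2, 4, 5, 6], [3, 7, 9], [8]].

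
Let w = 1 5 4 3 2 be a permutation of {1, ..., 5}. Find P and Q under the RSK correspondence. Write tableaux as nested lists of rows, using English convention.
P = [[1, 2], [3], [4], [5]], Q = [[1, 2], [3], [4], [5]]

Insert each entry of the permutation into P by Schensted row insertion, recording in Q the position of each new cell.

Insert 1: appended to row 1. P = [[1]], Q = [[1]].
Insert 5: appended to row 1. P = [[1, 5]], Q = [[1, 2]].
Insert 4: 4 bumps 5 from row 1; 5 starts row 2. P = [[1, 4], [5]], Q = [[1, 2], [3]].
Insert 3: 3 bumps 4 from row 1; 4 bumps 5 from row 2; 5 starts row 3. P = [[1, 3], [4], [5]], Q = [[1, 2], [3], [4]].
Insert 2: 2 bumps 3 from row 1; 3 bumps 4 from row 2; 4 bumps 5 from row 3; 5 starts row 4. P = [[1, 2], [3], [4], [5]], Q = [[1, 2], [3], [4], [5]].

So P = [[1, 2], [3], [4], [5]], Q = [[1, 2], [3], [4], [5]].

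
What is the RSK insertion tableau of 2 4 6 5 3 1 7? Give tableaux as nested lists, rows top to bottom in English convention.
P = [[1, 3, 5, 7], [2], [4], [6]]

After inserting 2: P = [[2]].
After inserting 4: P = [[2, 4]].
After inserting 6: P = [[2, 4, 6]].
After inserting 5: P = [[2, 4, 5], [6]].
After inserting 3: P = [[2, 3, 5], [4], [6]].
After inserting 1: P = [[1, 3, 5], [2], [4], [6]].
After inserting 7: P = [[1, 3, 5, 7], [2], [4], [6]].

So P = [[1, 3, 5, 7], [2], [4], [6]].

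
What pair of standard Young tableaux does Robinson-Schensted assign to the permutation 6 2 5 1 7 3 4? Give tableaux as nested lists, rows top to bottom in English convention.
Insert each entry of the permutation into P by Schensted row insertion, recording in Q the position of each new cell.

Insert 6: appended to row 1. P = [[6]].
Insert 2: 2 bumps 6 from row 1; 6 starts row 2. P = [[2], [6]].
Insert 5: appended to row 1. P = [[2, 5], [6]].
Insert 1: 1 bumps 2 from row 1; 2 bumps 6 from row 2; 6 starts row 3. P = [[1, 5], [2], [6]].
Insert 7: appended to row 1. P = [[1, 5, 7], [2], [6]].
Insert 3: 3 bumps 5 from row 1; 5 appends to row 2. P = [[1, 3, 7], [2, 5], [6]].
Insert 4: 4 bumps 7 from row 1; 7 appends to row 2. P = [[1, 3, 4], [2, 5, 7], [6]].

So P = [[1, 3, 4], [2, 5, 7], [6]], Q = [[1, 3, 5], [2, 6, 7], [4]].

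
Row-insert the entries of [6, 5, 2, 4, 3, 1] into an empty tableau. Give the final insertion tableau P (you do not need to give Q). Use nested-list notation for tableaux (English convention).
Insert 6: appended to row 1. P = [[6]].
Insert 5: 5 bumps 6 from row 1; 6 starts row 2. P = [[5], [6]].
Insert 2: 2 bumps 5 from row 1; 5 bumps 6 from row 2; 6 starts row 3. P = [[2], [5], [6]].
Insert 4: appended to row 1. P = [[2, 4], [5], [6]].
Insert 3: 3 bumps 4 from row 1; 4 bumps 5 from row 2; 5 bumps 6 from row 3; 6 starts row 4. P = [[2, 3], [4], [5], [6]].
Insert 1: 1 bumps 2 from row 1; 2 bumps 4 from row 2; 4 bumps 5 from row 3; 5 bumps 6 from row 4; 6 starts row 5. P = [[1, 3], [2], [4], [5], [6]].

So P = [[1, 3], [2], [4], [5], [6]].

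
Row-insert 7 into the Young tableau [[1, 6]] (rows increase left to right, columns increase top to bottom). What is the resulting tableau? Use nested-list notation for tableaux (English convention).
[[1, 6, 7]]

7 is larger than every entry of row 1, so it is appended to row 1. The new tableau is [[1, 6, 7]].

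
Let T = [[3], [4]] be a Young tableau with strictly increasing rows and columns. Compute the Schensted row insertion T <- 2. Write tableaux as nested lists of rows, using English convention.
[[2], [3], [4]]

In row 1, 2 replaces 3 (the leftmost entry greater than 2); 3 is bumped to row 2. In row 2, 3 replaces 4 (the leftmost entry greater than 3); 4 is bumped to row 3. 4 starts a new row 3. The new tableau is [[2], [3], [4]].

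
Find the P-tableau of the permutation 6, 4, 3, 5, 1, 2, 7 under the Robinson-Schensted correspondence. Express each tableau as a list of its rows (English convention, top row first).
P = [[1, 2, 7], [3, 5], [4], [6]]

After inserting 6: P = [[6]].
After inserting 4: P = [[4], [6]].
After inserting 3: P = [[3], [4], [6]].
After inserting 5: P = [[3, 5], [4], [6]].
After inserting 1: P = [[1, 5], [3], [4], [6]].
After inserting 2: P = [[1, 2], [3, 5], [4], [6]].
After inserting 7: P = [[1, 2, 7], [3, 5], [4], [6]].

So P = [[1, 2, 7], [3, 5], [4], [6]].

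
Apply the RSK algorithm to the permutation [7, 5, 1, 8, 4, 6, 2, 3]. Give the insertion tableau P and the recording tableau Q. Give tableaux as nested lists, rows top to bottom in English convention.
P = [[1, 2, 3], [4, 6], [5, 8], [7]], Q = [[1, 4, 6], [2, 5], [3, 8], [7]]

Insert each entry of the permutation into P by Schensted row insertion, recording in Q the position of each new cell.

After inserting 7: P = [[7]].
After inserting 5: P = [[5], [7]].
After inserting 1: P = [[1], [5], [7]].
After inserting 8: P = [[1, 8], [5], [7]].
After inserting 4: P = [[1, 4], [5, 8], [7]].
After inserting 6: P = [[1, 4, 6], [5, 8], [7]].
After inserting 2: P = [[1, 2, 6], [4, 8], [5], [7]].
After inserting 3: P = [[1, 2, 3], [4, 6], [5, 8], [7]].

So P = [[1, 2, 3], [4, 6], [5, 8], [7]], Q = [[1, 4, 6], [2, 5], [3, 8], [7]].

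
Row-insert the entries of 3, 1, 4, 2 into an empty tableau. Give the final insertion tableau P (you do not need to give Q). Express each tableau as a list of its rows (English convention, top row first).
P = [[1, 2], [3, 4]]

Insert 3: appended to row 1. P = [[3]].
Insert 1: 1 bumps 3 from row 1; 3 starts row 2. P = [[1], [3]].
Insert 4: appended to row 1. P = [[1, 4], [3]].
Insert 2: 2 bumps 4 from row 1; 4 appends to row 2. P = [[1, 2], [3, 4]].

So P = [[1, 2], [3, 4]].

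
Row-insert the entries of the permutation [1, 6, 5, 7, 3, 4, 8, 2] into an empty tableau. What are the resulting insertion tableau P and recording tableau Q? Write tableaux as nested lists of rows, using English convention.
Insert each entry of the permutation into P by Schensted row insertion, recording in Q the position of each new cell.

Insert 1: appended to row 1. P = [[1]].
Insert 6: appended to row 1. P = [[1, 6]].
Insert 5: 5 bumps 6 from row 1; 6 starts row 2. P = [[1, 5], [6]].
Insert 7: appended to row 1. P = [[1, 5, 7], [6]].
Insert 3: 3 bumps 5 from row 1; 5 bumps 6 from row 2; 6 starts row 3. P = [[1, 3, 7], [5], [6]].
Insert 4: 4 bumps 7 from row 1; 7 appends to row 2. P = [[1, 3, 4], [5, 7], [6]].
Insert 8: appended to row 1. P = [[1, 3, 4, 8], [5, 7], [6]].
Insert 2: 2 bumps 3 from row 1; 3 bumps 5 from row 2; 5 bumps 6 from row 3; 6 starts row 4. P = [[1, 2, 4, 8], [3, 7], [5], [6]].

So P = [[1, 2, 4, 8], [3, 7], [5], [6]], Q = [[1, 2, 4, 7], [3, 6], [5], [8]].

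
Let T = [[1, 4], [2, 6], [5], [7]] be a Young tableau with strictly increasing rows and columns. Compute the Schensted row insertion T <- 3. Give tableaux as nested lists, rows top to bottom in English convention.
In row 1, 3 replaces 4 (the leftmost entry greater than 3); 4 is bumped to row 2. In row 2, 4 replaces 6 (the leftmost entry greater than 4); 6 is bumped to row 3. 6 is appended to row 3. The new tableau is [[1, 3], [2, 4], [5, 6], [7]].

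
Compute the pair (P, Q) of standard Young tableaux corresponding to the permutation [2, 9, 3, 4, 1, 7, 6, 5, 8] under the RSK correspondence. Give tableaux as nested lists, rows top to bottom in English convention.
P = [[1, 3, 4, 5, 8], [2, 6], [7], [9]], Q = [[1, 2, 4, 6, 9], [3, 7], [5], [8]]

Insert each entry of the permutation into P by Schensted row insertion, recording in Q the position of each new cell.

Insert 2: appended to row 1. P = [[2]].
Insert 9: appended to row 1. P = [[2, 9]].
Insert 3: 3 bumps 9 from row 1; 9 starts row 2. P = [[2, 3], [9]].
Insert 4: appended to row 1. P = [[2, 3, 4], [9]].
Insert 1: 1 bumps 2 from row 1; 2 bumps 9 from row 2; 9 starts row 3. P = [[1, 3, 4], [2], [9]].
Insert 7: appended to row 1. P = [[1, 3, 4, 7], [2], [9]].
Insert 6: 6 bumps 7 from row 1; 7 appends to row 2. P = [[1, 3, 4, 6], [2, 7], [9]].
Insert 5: 5 bumps 6 from row 1; 6 bumps 7 from row 2; 7 bumps 9 from row 3; 9 starts row 4. P = [[1, 3, 4, 5], [2, 6], [7], [9]].
Insert 8: appended to row 1. P = [[1, 3, 4, 5, 8], [2, 6], [7], [9]].

So P = [[1, 3, 4, 5, 8], [2, 6], [7], [9]], Q = [[1, 2, 4, 6, 9], [3, 7], [5], [8]].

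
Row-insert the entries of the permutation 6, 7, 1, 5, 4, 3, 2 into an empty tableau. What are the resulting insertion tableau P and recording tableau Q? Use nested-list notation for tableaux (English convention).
P = [[1, 2], [3, 7], [4], [5], [6]], Q = [[1, 2], [3, 4], [5], [6], [7]]

Insert each entry of the permutation into P by Schensted row insertion, recording in Q the position of each new cell.

Insert 6: appended to row 1. P = [[6]].
Insert 7: appended to row 1. P = [[6, 7]].
Insert 1: 1 bumps 6 from row 1; 6 starts row 2. P = [[1, 7], [6]].
Insert 5: 5 bumps 7 from row 1; 7 appends to row 2. P = [[1, 5], [6, 7]].
Insert 4: 4 bumps 5 from row 1; 5 bumps 6 from row 2; 6 starts row 3. P = [[1, 4], [5, 7], [6]].
Insert 3: 3 bumps 4 from row 1; 4 bumps 5 from row 2; 5 bumps 6 from row 3; 6 starts row 4. P = [[1, 3], [4, 7], [5], [6]].
Insert 2: 2 bumps 3 from row 1; 3 bumps 4 from row 2; 4 bumps 5 from row 3; 5 bumps 6 from row 4; 6 starts row 5. P = [[1, 2], [3, 7], [4], [5], [6]].

So P = [[1, 2], [3, 7], [4], [5], [6]], Q = [[1, 2], [3, 4], [5], [6], [7]].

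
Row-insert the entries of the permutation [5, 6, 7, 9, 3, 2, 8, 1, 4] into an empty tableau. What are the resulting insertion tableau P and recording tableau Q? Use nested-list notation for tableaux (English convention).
Insert each entry of the permutation into P by Schensted row insertion, recording in Q the position of each new cell.

Insert 5: appended to row 1. P = [[5]].
Insert 6: appended to row 1. P = [[5, 6]].
Insert 7: appended to row 1. P = [[5, 6, 7]].
Insert 9: appended to row 1. P = [[5, 6, 7, 9]].
Insert 3: 3 bumps 5 from row 1; 5 starts row 2. P = [[3, 6, 7, 9], [5]].
Insert 2: 2 bumps 3 from row 1; 3 bumps 5 from row 2; 5 starts row 3. P = [[2, 6, 7, 9], [3], [5]].
Insert 8: 8 bumps 9 from row 1; 9 appends to row 2. P = [[2, 6, 7, 8], [3, 9], [5]].
Insert 1: 1 bumps 2 from row 1; 2 bumps 3 from row 2; 3 bumps 5 from row 3; 5 starts row 4. P = [[1, 6, 7, 8], [2, 9], [3], [5]].
Insert 4: 4 bumps 6 from row 1; 6 bumps 9 from row 2; 9 appends to row 3. P = [[1, 4, 7, 8], [2, 6], [3, 9], [5]].

So P = [[1, 4, 7, 8], [2, 6], [3, 9], [5]], Q = [[1, 2, 3, 4], [5, 7], [6, 9], [8]].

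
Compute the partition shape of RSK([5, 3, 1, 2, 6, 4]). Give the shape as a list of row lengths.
RSK row insertion gives P = [[1, 2, 4], [3, 6], [5]], which has shape [3, 2, 1].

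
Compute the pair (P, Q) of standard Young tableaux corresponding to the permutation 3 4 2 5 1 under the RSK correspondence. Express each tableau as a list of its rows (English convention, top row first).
P = [[1, 4, 5], [2], [3]], Q = [[1, 2, 4], [3], [5]]

Insert each entry of the permutation into P by Schensted row insertion, recording in Q the position of each new cell.

Insert 3: appended to row 1. P = [[3]].
Insert 4: appended to row 1. P = [[3, 4]].
Insert 2: 2 bumps 3 from row 1; 3 starts row 2. P = [[2, 4], [3]].
Insert 5: appended to row 1. P = [[2, 4, 5], [3]].
Insert 1: 1 bumps 2 from row 1; 2 bumps 3 from row 2; 3 starts row 3. P = [[1, 4, 5], [2], [3]].

So P = [[1, 4, 5], [2], [3]], Q = [[1, 2, 4], [3], [5]].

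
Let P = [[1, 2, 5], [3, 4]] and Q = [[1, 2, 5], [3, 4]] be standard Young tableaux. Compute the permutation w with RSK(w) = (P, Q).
Reverse the RSK construction: for i from n down to 1, find the cell of Q containing i, remove the entry at that cell from P, and reverse-bump it up through P; the value ejected from row 1 is w(i).

Step i=5: Q has 5 at row 1, column 3; remove that cell from P, ejecting 5. So w(5) = 5. P is now [[1, 2], [3, 4]].
Step i=4: Q has 4 at row 2, column 2; remove 4 from row 2 of P and reverse-bump: 4 enters row 1 and ejects 2. So w(4) = 2. P is now [[1, 4], [3]].
Step i=3: Q has 3 at row 2, column 1; remove 3 from row 2 of P and reverse-bump: 3 enters row 1 and ejects 1. So w(3) = 1. P is now [[3, 4]].
Step i=2: Q has 2 at row 1, column 2; remove that cell from P, ejecting 4. So w(2) = 4. P is now [[3]].
Step i=1: Q has 1 at row 1, column 1; remove that cell from P, ejecting 3. So w(1) = 3. P is now [].

So w = 3 4 1 2 5.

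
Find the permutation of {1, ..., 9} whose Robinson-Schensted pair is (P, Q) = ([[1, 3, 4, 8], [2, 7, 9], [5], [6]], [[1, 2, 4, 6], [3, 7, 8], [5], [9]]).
Reverse the RSK construction: for i from n down to 1, find the cell of Q containing i, remove the entry at that cell from P, and reverse-bump it up through P; the value ejected from row 1 is w(i).

Step i=9: Q has 9 at row 4, column 1; remove 6 from row 4 of P and reverse-bump: 6 enters row 3 and ejects 5; 5 enters row 2 and ejects 2; 2 enters row 1 and ejects 1. So w(9) = 1. P is now [[2, 3, 4, 8], [5, 7, 9], [6]].
Step i=8: Q has 8 at row 2, column 3; remove 9 from row 2 of P and reverse-bump: 9 enters row 1 and ejects 8. So w(8) = 8. P is now [[2, 3, 4, 9], [5, 7], [6]].
Step i=7: Q has 7 at row 2, column 2; remove 7 from row 2 of P and reverse-bump: 7 enters row 1 and ejects 4. So w(7) = 4. P is now [[2, 3, 7, 9], [5], [6]].
Step i=6: Q has 6 at row 1, column 4; remove that cell from P, ejecting 9. So w(6) = 9. P is now [[2, 3, 7], [5], [6]].
Step i=5: Q has 5 at row 3, column 1; remove 6 from row 3 of P and reverse-bump: 6 enters row 2 and ejects 5; 5 enters row 1 and ejects 3. So w(5) = 3. P is now [[2, 5, 7], [6]].
Step i=4: Q has 4 at row 1, column 3; remove that cell from P, ejecting 7. So w(4) = 7. P is now [[2, 5], [6]].
Step i=3: Q has 3 at row 2, column 1; remove 6 from row 2 of P and reverse-bump: 6 enters row 1 and ejects 5. So w(3) = 5. P is now [[2, 6]].
Step i=2: Q has 2 at row 1, column 2; remove that cell from P, ejecting 6. So w(2) = 6. P is now [[2]].
Step i=1: Q has 1 at row 1, column 1; remove that cell from P, ejecting 2. So w(1) = 2. P is now [].

So w = 2 6 5 7 3 9 4 8 1.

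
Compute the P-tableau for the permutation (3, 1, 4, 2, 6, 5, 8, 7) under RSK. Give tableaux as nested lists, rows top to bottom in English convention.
After inserting 3: P = [[3]].
After inserting 1: P = [[1], [3]].
After inserting 4: P = [[1, 4], [3]].
After inserting 2: P = [[1, 2], [3, 4]].
After inserting 6: P = [[1, 2, 6], [3, 4]].
After inserting 5: P = [[1, 2, 5], [3, 4, 6]].
After inserting 8: P = [[1, 2, 5, 8], [3, 4, 6]].
After inserting 7: P = [[1, 2, 5, 7], [3, 4, 6, 8]].

So P = [[1, 2, 5, 7], [3, 4, 6, 8]].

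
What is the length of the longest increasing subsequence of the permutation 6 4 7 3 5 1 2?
2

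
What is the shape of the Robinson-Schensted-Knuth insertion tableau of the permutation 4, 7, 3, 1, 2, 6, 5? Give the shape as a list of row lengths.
[3, 2, 2]

Row-insert each entry into an empty tableau.

After inserting 4: P = [[4]].
After inserting 7: P = [[4, 7]].
After inserting 3: P = [[3, 7], [4]].
After inserting 1: P = [[1, 7], [3], [4]].
After inserting 2: P = [[1, 2], [3, 7], [4]].
After inserting 6: P = [[1, 2, 6], [3, 7], [4]].
After inserting 5: P = [[1, 2, 5], [3, 6], [4, 7]].

The final insertion tableau P = [[1, 2, 5], [3, 6], [4, 7]] has shape [3, 2, 2].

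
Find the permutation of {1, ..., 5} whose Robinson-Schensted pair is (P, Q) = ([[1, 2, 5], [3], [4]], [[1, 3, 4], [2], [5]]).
Reverse the RSK construction: for i from n down to 1, find the cell of Q containing i, remove the entry at that cell from P, and reverse-bump it up through P; the value ejected from row 1 is w(i).

Step i=5: Q has 5 at row 3, column 1; remove 4 from row 3 of P and reverse-bump: 4 enters row 2 and ejects 3; 3 enters row 1 and ejects 2. So w(5) = 2. P is now [[1, 3, 5], [4]].
Step i=4: Q has 4 at row 1, column 3; remove that cell from P, ejecting 5. So w(4) = 5. P is now [[1, 3], [4]].
Step i=3: Q has 3 at row 1, column 2; remove that cell from P, ejecting 3. So w(3) = 3. P is now [[1], [4]].
Step i=2: Q has 2 at row 2, column 1; remove 4 from row 2 of P and reverse-bump: 4 enters row 1 and ejects 1. So w(2) = 1. P is now [[4]].
Step i=1: Q has 1 at row 1, column 1; remove that cell from P, ejecting 4. So w(1) = 4. P is now [].

So w = 4 1 3 5 2.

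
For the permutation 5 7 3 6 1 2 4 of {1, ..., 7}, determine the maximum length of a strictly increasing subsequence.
3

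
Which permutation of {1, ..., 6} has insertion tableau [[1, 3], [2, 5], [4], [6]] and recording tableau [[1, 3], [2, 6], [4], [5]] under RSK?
6 4 5 2 1 3

Reverse RSK: for i = n, n-1, ..., 1, locate i in Q, remove the corresponding corner cell from P, and reverse-bump its entry up through P; the value ejected from row 1 is w(i).

So w = 6 4 5 2 1 3.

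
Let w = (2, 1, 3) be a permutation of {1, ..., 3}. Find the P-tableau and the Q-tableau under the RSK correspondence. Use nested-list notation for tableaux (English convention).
P = [[1, 3], [2]], Q = [[1, 3], [2]]

Insert each entry of the permutation into P by Schensted row insertion, recording in Q the position of each new cell.

Insert 2: appended to row 1. P = [[2]].
Insert 1: 1 bumps 2 from row 1; 2 starts row 2. P = [[1], [2]].
Insert 3: appended to row 1. P = [[1, 3], [2]].

So P = [[1, 3], [2]], Q = [[1, 3], [2]].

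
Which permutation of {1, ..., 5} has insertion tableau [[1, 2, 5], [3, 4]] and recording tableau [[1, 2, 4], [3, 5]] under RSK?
Reverse the RSK construction: for i from n down to 1, find the cell of Q containing i, remove the entry at that cell from P, and reverse-bump it up through P; the value ejected from row 1 is w(i).

Step i=5: Q has 5 at row 2, column 2; remove 4 from row 2 of P and reverse-bump: 4 enters row 1 and ejects 2. So w(5) = 2. P is now [[1, 4, 5], [3]].
Step i=4: Q has 4 at row 1, column 3; remove that cell from P, ejecting 5. So w(4) = 5. P is now [[1, 4], [3]].
Step i=3: Q has 3 at row 2, column 1; remove 3 from row 2 of P and reverse-bump: 3 enters row 1 and ejects 1. So w(3) = 1. P is now [[3, 4]].
Step i=2: Q has 2 at row 1, column 2; remove that cell from P, ejecting 4. So w(2) = 4. P is now [[3]].
Step i=1: Q has 1 at row 1, column 1; remove that cell from P, ejecting 3. So w(1) = 3. P is now [].

So w = 3 4 1 5 2.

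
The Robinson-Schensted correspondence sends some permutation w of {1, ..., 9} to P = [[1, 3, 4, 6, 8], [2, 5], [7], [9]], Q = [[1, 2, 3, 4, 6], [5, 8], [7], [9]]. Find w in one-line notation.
Reverse the RSK construction: for i from n down to 1, find the cell of Q containing i, remove the entry at that cell from P, and reverse-bump it up through P; the value ejected from row 1 is w(i).

Step i=9: Q has 9 at row 4, column 1; remove 9 from row 4 of P and reverse-bump: 9 enters row 3 and ejects 7; 7 enters row 2 and ejects 5; 5 enters row 1 and ejects 4. So w(9) = 4. P is now [[1, 3, 5, 6, 8], [2, 7], [9]].
Step i=8: Q has 8 at row 2, column 2; remove 7 from row 2 of P and reverse-bump: 7 enters row 1 and ejects 6. So w(8) = 6. P is now [[1, 3, 5, 7, 8], [2], [9]].
Step i=7: Q has 7 at row 3, column 1; remove 9 from row 3 of P and reverse-bump: 9 enters row 2 and ejects 2; 2 enters row 1 and ejects 1. So w(7) = 1. P is now [[2, 3, 5, 7, 8], [9]].
Step i=6: Q has 6 at row 1, column 5; remove that cell from P, ejecting 8. So w(6) = 8. P is now [[2, 3, 5, 7], [9]].
Step i=5: Q has 5 at row 2, column 1; remove 9 from row 2 of P and reverse-bump: 9 enters row 1 and ejects 7. So w(5) = 7. P is now [[2, 3, 5, 9]].
Step i=4: Q has 4 at row 1, column 4; remove that cell from P, ejecting 9. So w(4) = 9. P is now [[2, 3, 5]].
Step i=3: Q has 3 at row 1, column 3; remove that cell from P, ejecting 5. So w(3) = 5. P is now [[2, 3]].
Step i=2: Q has 2 at row 1, column 2; remove that cell from P, ejecting 3. So w(2) = 3. P is now [[2]].
Step i=1: Q has 1 at row 1, column 1; remove that cell from P, ejecting 2. So w(1) = 2. P is now [].

So w = 2 3 5 9 7 8 1 6 4.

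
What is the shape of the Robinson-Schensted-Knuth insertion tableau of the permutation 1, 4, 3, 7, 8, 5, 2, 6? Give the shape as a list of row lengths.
Row-insert each entry into an empty tableau.

After inserting 1: P = [[1]].
After inserting 4: P = [[1, 4]].
After inserting 3: P = [[1, 3], [4]].
After inserting 7: P = [[1, 3, 7], [4]].
After inserting 8: P = [[1, 3, 7, 8], [4]].
After inserting 5: P = [[1, 3, 5, 8], [4, 7]].
After inserting 2: P = [[1, 2, 5, 8], [3, 7], [4]].
After inserting 6: P = [[1, 2, 5, 6], [3, 7, 8], [4]].

The final insertion tableau P = [[1, 2, 5, 6], [3, 7, 8], [4]] has shape [4, 3, 1].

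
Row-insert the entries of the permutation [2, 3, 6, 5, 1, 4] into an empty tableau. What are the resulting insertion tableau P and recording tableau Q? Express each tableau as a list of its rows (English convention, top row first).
P = [[1, 3, 4], [2, 5], [6]], Q = [[1, 2, 3], [4, 6], [5]]

Insert each entry of the permutation into P by Schensted row insertion, recording in Q the position of each new cell.

Insert 2: appended to row 1. P = [[2]], Q = [[1]].
Insert 3: appended to row 1. P = [[2, 3]], Q = [[1, 2]].
Insert 6: appended to row 1. P = [[2, 3, 6]], Q = [[1, 2, 3]].
Insert 5: 5 bumps 6 from row 1; 6 starts row 2. P = [[2, 3, 5], [6]], Q = [[1, 2, 3], [4]].
Insert 1: 1 bumps 2 from row 1; 2 bumps 6 from row 2; 6 starts row 3. P = [[1, 3, 5], [2], [6]], Q = [[1, 2, 3], [4], [5]].
Insert 4: 4 bumps 5 from row 1; 5 appends to row 2. P = [[1, 3, 4], [2, 5], [6]], Q = [[1, 2, 3], [4, 6], [5]].

So P = [[1, 3, 4], [2, 5], [6]], Q = [[1, 2, 3], [4, 6], [5]].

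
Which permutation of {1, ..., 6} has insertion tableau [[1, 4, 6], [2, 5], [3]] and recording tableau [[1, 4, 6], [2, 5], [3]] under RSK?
Reverse the RSK construction: for i from n down to 1, find the cell of Q containing i, remove the entry at that cell from P, and reverse-bump it up through P; the value ejected from row 1 is w(i).

Step i=6: Q has 6 at row 1, column 3; remove that cell from P, ejecting 6. So w(6) = 6. P is now [[1, 4], [2, 5], [3]].
Step i=5: Q has 5 at row 2, column 2; remove 5 from row 2 of P and reverse-bump: 5 enters row 1 and ejects 4. So w(5) = 4. P is now [[1, 5], [2], [3]].
Step i=4: Q has 4 at row 1, column 2; remove that cell from P, ejecting 5. So w(4) = 5. P is now [[1], [2], [3]].
Step i=3: Q has 3 at row 3, column 1; remove 3 from row 3 of P and reverse-bump: 3 enters row 2 and ejects 2; 2 enters row 1 and ejects 1. So w(3) = 1. P is now [[2], [3]].
Step i=2: Q has 2 at row 2, column 1; remove 3 from row 2 of P and reverse-bump: 3 enters row 1 and ejects 2. So w(2) = 2. P is now [[3]].
Step i=1: Q has 1 at row 1, column 1; remove that cell from P, ejecting 3. So w(1) = 3. P is now [].

So w = 3 2 1 5 4 6.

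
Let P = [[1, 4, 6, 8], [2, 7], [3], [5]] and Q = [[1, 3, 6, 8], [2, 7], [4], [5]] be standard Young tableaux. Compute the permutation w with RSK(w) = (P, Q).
Reverse the RSK construction: for i from n down to 1, find the cell of Q containing i, remove the entry at that cell from P, and reverse-bump it up through P; the value ejected from row 1 is w(i).

Step i=8: Q has 8 at row 1, column 4; remove that cell from P, ejecting 8. So w(8) = 8. P is now [[1, 4, 6], [2, 7], [3], [5]].
Step i=7: Q has 7 at row 2, column 2; remove 7 from row 2 of P and reverse-bump: 7 enters row 1 and ejects 6. So w(7) = 6. P is now [[1, 4, 7], [2], [3], [5]].
Step i=6: Q has 6 at row 1, column 3; remove that cell from P, ejecting 7. So w(6) = 7. P is now [[1, 4], [2], [3], [5]].
Step i=5: Q has 5 at row 4, column 1; remove 5 from row 4 of P and reverse-bump: 5 enters row 3 and ejects 3; 3 enters row 2 and ejects 2; 2 enters row 1 and ejects 1. So w(5) = 1. P is now [[2, 4], [3], [5]].
Step i=4: Q has 4 at row 3, column 1; remove 5 from row 3 of P and reverse-bump: 5 enters row 2 and ejects 3; 3 enters row 1 and ejects 2. So w(4) = 2. P is now [[3, 4], [5]].
Step i=3: Q has 3 at row 1, column 2; remove that cell from P, ejecting 4. So w(3) = 4. P is now [[3], [5]].
Step i=2: Q has 2 at row 2, column 1; remove 5 from row 2 of P and reverse-bump: 5 enters row 1 and ejects 3. So w(2) = 3. P is now [[5]].
Step i=1: Q has 1 at row 1, column 1; remove that cell from P, ejecting 5. So w(1) = 5. P is now [].

So w = 5 3 4 2 1 7 6 8.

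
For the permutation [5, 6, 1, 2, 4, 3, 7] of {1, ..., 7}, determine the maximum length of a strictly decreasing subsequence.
3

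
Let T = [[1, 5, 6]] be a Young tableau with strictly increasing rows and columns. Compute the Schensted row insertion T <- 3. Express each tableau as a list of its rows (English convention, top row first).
In row 1, 3 replaces 5 (the leftmost entry greater than 3); 5 is bumped to row 2. 5 starts a new row 2. The new tableau is [[1, 3, 6], [5]].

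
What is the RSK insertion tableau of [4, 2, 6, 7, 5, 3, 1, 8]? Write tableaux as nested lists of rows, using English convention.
Insert 4: appended to row 1. P = [[4]].
Insert 2: 2 bumps 4 from row 1; 4 starts row 2. P = [[2], [4]].
Insert 6: appended to row 1. P = [[2, 6], [4]].
Insert 7: appended to row 1. P = [[2, 6, 7], [4]].
Insert 5: 5 bumps 6 from row 1; 6 appends to row 2. P = [[2, 5, 7], [4, 6]].
Insert 3: 3 bumps 5 from row 1; 5 bumps 6 from row 2; 6 starts row 3. P = [[2, 3, 7], [4, 5], [6]].
Insert 1: 1 bumps 2 from row 1; 2 bumps 4 from row 2; 4 bumps 6 from row 3; 6 starts row 4. P = [[1, 3, 7], [2, 5], [4], [6]].
Insert 8: appended to row 1. P = [[1, 3, 7, 8], [2, 5], [4], [6]].

So P = [[1, 3, 7, 8], [2, 5], [4], [6]].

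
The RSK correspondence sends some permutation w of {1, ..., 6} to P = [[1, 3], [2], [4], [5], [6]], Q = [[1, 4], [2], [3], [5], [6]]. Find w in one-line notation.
Reverse the RSK construction: for i from n down to 1, find the cell of Q containing i, remove the entry at that cell from P, and reverse-bump it up through P; the value ejected from row 1 is w(i).

Step i=6: Q has 6 at row 5, column 1; remove 6 from row 5 of P and reverse-bump: 6 enters row 4 and ejects 5; 5 enters row 3 and ejects 4; 4 enters row 2 and ejects 2; 2 enters row 1 and ejects 1. So w(6) = 1. P is now [[2, 3], [4], [5], [6]].
Step i=5: Q has 5 at row 4, column 1; remove 6 from row 4 of P and reverse-bump: 6 enters row 3 and ejects 5; 5 enters row 2 and ejects 4; 4 enters row 1 and ejects 3. So w(5) = 3. P is now [[2, 4], [5], [6]].
Step i=4: Q has 4 at row 1, column 2; remove that cell from P, ejecting 4. So w(4) = 4. P is now [[2], [5], [6]].
Step i=3: Q has 3 at row 3, column 1; remove 6 from row 3 of P and reverse-bump: 6 enters row 2 and ejects 5; 5 enters row 1 and ejects 2. So w(3) = 2. P is now [[5], [6]].
Step i=2: Q has 2 at row 2, column 1; remove 6 from row 2 of P and reverse-bump: 6 enters row 1 and ejects 5. So w(2) = 5. P is now [[6]].
Step i=1: Q has 1 at row 1, column 1; remove that cell from P, ejecting 6. So w(1) = 6. P is now [].

So w = 6 5 2 4 3 1.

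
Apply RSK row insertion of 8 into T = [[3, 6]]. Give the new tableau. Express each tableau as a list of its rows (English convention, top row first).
[[3, 6, 8]]

8 is larger than every entry of row 1, so it is appended to row 1. The new tableau is [[3, 6, 8]].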